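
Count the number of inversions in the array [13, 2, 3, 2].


For each element, count the later elements that are smaller than it:
  13 (index 0): smaller elements after it = [2, 3, 2] -> 3
  2 (index 1): smaller elements after it = [] -> 0
  3 (index 2): smaller elements after it = [2] -> 1
Total inversions = 3 + 0 + 1 = 4
Final answer: 4


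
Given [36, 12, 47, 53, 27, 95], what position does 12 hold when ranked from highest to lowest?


Sort descending: [95, 53, 47, 36, 27, 12]
Find 12 in the sorted list.
12 is at position 6.
Final answer: 6


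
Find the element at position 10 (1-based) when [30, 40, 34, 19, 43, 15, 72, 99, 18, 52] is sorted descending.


Sort descending: [99, 72, 52, 43, 40, 34, 30, 19, 18, 15]
The 10th element (1-indexed) is at index 9.
Value = 15
Final answer: 15


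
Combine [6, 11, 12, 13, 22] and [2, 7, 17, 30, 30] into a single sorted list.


List A: [6, 11, 12, 13, 22]
List B: [2, 7, 17, 30, 30]
Repeatedly compare the front elements and take the smaller:
  6 vs 2 -> take 2
  6 vs 7 -> take 6
  11 vs 7 -> take 7
  11 vs 17 -> take 11
  12 vs 17 -> take 12
  13 vs 17 -> take 13
  22 vs 17 -> take 17
  22 vs 30 -> take 22
  A is exhausted; append the rest of B: [30, 30]
Final answer: [2, 6, 7, 11, 12, 13, 17, 22, 30, 30]


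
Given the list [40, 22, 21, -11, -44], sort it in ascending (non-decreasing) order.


Original list: [40, 22, 21, -11, -44]
Repeatedly take the smallest remaining element:
  Remaining [40, 22, 21, -11, -44] -> smallest is -44
  Remaining [40, 22, 21, -11] -> smallest is -11
  Remaining [40, 22, 21] -> smallest is 21
  Remaining [40, 22] -> smallest is 22
  Remaining [40] -> smallest is 40
Collecting the picks in order gives the sorted list.
Final answer: [-44, -11, 21, 22, 40]


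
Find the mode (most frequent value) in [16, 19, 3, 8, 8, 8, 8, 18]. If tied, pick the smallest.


Count the frequency of each value:
  3 appears 1 time(s)
  8 appears 4 time(s)
  16 appears 1 time(s)
  18 appears 1 time(s)
  19 appears 1 time(s)
Maximum frequency is 4.
Only 8 reaches that frequency, so it is the mode.
Final answer: 8


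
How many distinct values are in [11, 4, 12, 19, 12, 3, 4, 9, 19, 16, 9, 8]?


List all unique values:
Distinct values: [3, 4, 8, 9, 11, 12, 16, 19]
Count = 8
Final answer: 8


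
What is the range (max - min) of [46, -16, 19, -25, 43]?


Maximum value: 46
Minimum value: -25
Range = 46 - (-25) = 71
Final answer: 71


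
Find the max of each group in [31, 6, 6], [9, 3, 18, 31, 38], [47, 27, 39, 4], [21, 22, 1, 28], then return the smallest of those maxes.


Find max of each group:
  Group 1: [31, 6, 6] -> max = 31
  Group 2: [9, 3, 18, 31, 38] -> max = 38
  Group 3: [47, 27, 39, 4] -> max = 47
  Group 4: [21, 22, 1, 28] -> max = 28
Maxes: [31, 38, 47, 28]
Minimum of maxes = 28
Final answer: 28


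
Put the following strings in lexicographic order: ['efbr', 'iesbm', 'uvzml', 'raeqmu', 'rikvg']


Compare strings character by character (the first differing letter decides):
  'efbr' < 'iesbm' since 'e' < 'i' at position 1
  'iesbm' < 'raeqmu' since 'i' < 'r' at position 1
  'raeqmu' < 'rikvg' since 'a' < 'i' at position 2
  'rikvg' < 'uvzml' since 'r' < 'u' at position 1
Chaining these comparisons gives the alphabetical order.
Final answer: ['efbr', 'iesbm', 'raeqmu', 'rikvg', 'uvzml']


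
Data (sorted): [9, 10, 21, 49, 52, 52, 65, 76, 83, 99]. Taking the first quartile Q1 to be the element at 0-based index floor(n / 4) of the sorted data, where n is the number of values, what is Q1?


The list has n = 10 elements.
Q1 index = floor(10 / 4) = floor(2.5) = 2
Counting from index 0 in the sorted data, the element at index 2 is 21.
Final answer: 21


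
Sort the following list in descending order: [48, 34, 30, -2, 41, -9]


Original list: [48, 34, 30, -2, 41, -9]
Repeatedly take the largest remaining element:
  Remaining [48, 34, 30, -2, 41, -9] -> largest is 48
  Remaining [34, 30, -2, 41, -9] -> largest is 41
  Remaining [34, 30, -2, -9] -> largest is 34
  Remaining [30, -2, -9] -> largest is 30
  Remaining [-2, -9] -> largest is -2
  Remaining [-9] -> largest is -9
Collecting the picks in order gives the descending list.
Final answer: [48, 41, 34, 30, -2, -9]


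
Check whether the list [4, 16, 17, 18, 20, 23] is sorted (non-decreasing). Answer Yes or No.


Check consecutive pairs:
  4 <= 16? True
  16 <= 17? True
  17 <= 18? True
  18 <= 20? True
  20 <= 23? True
Every consecutive pair is in order, so the list is non-decreasing.
Final answer: Yes


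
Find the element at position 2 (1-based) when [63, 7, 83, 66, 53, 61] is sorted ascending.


Sort ascending: [7, 53, 61, 63, 66, 83]
The 2nd element (1-indexed) is at index 1.
Value = 53
Final answer: 53


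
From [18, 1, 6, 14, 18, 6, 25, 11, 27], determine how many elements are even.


Check each element:
  18 is even
  1 is odd
  6 is even
  14 is even
  18 is even
  6 is even
  25 is odd
  11 is odd
  27 is odd
Evens: [18, 6, 14, 18, 6]
Count of evens = 5
Final answer: 5


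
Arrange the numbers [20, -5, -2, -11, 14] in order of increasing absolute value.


Compute absolute values:
  |20| = 20
  |-5| = 5
  |-2| = 2
  |-11| = 11
  |14| = 14
Absolute values in increasing order: 2 < 5 < 11 < 14 < 20
Listing the original numbers in that order gives the answer.
Final answer: [-2, -5, -11, 14, 20]


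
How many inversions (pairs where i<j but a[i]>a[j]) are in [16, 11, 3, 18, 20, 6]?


For each element, count the later elements that are smaller than it:
  16 (index 0): smaller elements after it = [11, 3, 6] -> 3
  11 (index 1): smaller elements after it = [3, 6] -> 2
  3 (index 2): smaller elements after it = [] -> 0
  18 (index 3): smaller elements after it = [6] -> 1
  20 (index 4): smaller elements after it = [6] -> 1
Total inversions = 3 + 2 + 0 + 1 + 1 = 7
Final answer: 7


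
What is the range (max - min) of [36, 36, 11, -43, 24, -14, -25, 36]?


Maximum value: 36
Minimum value: -43
Range = 36 - (-43) = 79
Final answer: 79


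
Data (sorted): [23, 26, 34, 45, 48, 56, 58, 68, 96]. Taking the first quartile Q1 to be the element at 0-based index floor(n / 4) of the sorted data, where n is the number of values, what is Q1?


The list has n = 9 elements.
Q1 index = floor(9 / 4) = floor(2.25) = 2
Counting from index 0 in the sorted data, the element at index 2 is 34.
Final answer: 34


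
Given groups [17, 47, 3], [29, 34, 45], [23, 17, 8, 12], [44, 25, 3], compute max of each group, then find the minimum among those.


Find max of each group:
  Group 1: [17, 47, 3] -> max = 47
  Group 2: [29, 34, 45] -> max = 45
  Group 3: [23, 17, 8, 12] -> max = 23
  Group 4: [44, 25, 3] -> max = 44
Maxes: [47, 45, 23, 44]
Minimum of maxes = 23
Final answer: 23


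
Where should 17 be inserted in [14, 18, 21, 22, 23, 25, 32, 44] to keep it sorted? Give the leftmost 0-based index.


List is sorted: [14, 18, 21, 22, 23, 25, 32, 44]
We need the leftmost position where 17 can be inserted, i.e. the first index whose element is >= 17 (or the end of the list if none is).
Binary search with low=0, high=8 (0-based indices):
  low=0, high=8, mid=4: a[4]=23 >= 17, so high = 4
  low=0, high=4, mid=2: a[2]=21 >= 17, so high = 2
  low=0, high=2, mid=1: a[1]=18 >= 17, so high = 1
  low=0, high=1, mid=0: a[0]=14 < 17, so low = 1
Now low = high = 1, so the insertion index is 1.
Final answer: 1


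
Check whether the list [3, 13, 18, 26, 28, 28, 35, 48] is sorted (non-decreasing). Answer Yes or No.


Check consecutive pairs:
  3 <= 13? True
  13 <= 18? True
  18 <= 26? True
  26 <= 28? True
  28 <= 28? True
  28 <= 35? True
  35 <= 48? True
Every consecutive pair is in order, so the list is non-decreasing.
Final answer: Yes


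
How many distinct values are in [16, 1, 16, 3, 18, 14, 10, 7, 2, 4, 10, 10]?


List all unique values:
Distinct values: [1, 2, 3, 4, 7, 10, 14, 16, 18]
Count = 9
Final answer: 9


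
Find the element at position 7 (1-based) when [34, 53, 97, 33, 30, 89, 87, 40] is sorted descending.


Sort descending: [97, 89, 87, 53, 40, 34, 33, 30]
The 7th element (1-indexed) is at index 6.
Value = 33
Final answer: 33


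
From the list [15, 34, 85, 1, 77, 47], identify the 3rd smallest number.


Sort ascending: [1, 15, 34, 47, 77, 85]
The 3rd element (1-indexed) is at index 2.
Value = 34
Final answer: 34


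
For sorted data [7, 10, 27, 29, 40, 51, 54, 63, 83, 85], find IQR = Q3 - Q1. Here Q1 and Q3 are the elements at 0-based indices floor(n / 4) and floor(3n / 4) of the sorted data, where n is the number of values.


The data has n = 10 elements.
Q1 index = floor(10 / 4) = floor(2.5) = 2; Q3 index = floor(3 * 10 / 4) = floor(7.5) = 7
Q1 = element at index 2 = 27
Q3 = element at index 7 = 63
IQR = 63 - 27 = 36
Final answer: 36


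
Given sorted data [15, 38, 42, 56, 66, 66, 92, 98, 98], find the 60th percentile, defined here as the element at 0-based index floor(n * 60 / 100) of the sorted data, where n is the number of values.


The dataset has n = 9 elements.
Index = floor(9 * 60 / 100) = floor(540 / 100) = floor(5.4) = 5
Counting from index 0 in the sorted data, the element at index 5 is 66.
Final answer: 66


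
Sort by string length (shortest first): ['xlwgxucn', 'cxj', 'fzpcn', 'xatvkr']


Compute lengths:
  'xlwgxucn' has length 8
  'cxj' has length 3
  'fzpcn' has length 5
  'xatvkr' has length 6
Lengths in increasing order: 3 < 5 < 6 < 8
Listing the words in that order gives the answer.
Final answer: ['cxj', 'fzpcn', 'xatvkr', 'xlwgxucn']


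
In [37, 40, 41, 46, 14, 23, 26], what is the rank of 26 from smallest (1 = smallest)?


Sort ascending: [14, 23, 26, 37, 40, 41, 46]
Find 26 in the sorted list.
26 is at position 3 (1-indexed).
Final answer: 3


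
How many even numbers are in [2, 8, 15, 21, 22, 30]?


Check each element:
  2 is even
  8 is even
  15 is odd
  21 is odd
  22 is even
  30 is even
Evens: [2, 8, 22, 30]
Count of evens = 4
Final answer: 4


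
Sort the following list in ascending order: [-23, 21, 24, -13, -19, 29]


Original list: [-23, 21, 24, -13, -19, 29]
Repeatedly take the smallest remaining element:
  Remaining [-23, 21, 24, -13, -19, 29] -> smallest is -23
  Remaining [21, 24, -13, -19, 29] -> smallest is -19
  Remaining [21, 24, -13, 29] -> smallest is -13
  Remaining [21, 24, 29] -> smallest is 21
  Remaining [24, 29] -> smallest is 24
  Remaining [29] -> smallest is 29
Collecting the picks in order gives the sorted list.
Final answer: [-23, -19, -13, 21, 24, 29]


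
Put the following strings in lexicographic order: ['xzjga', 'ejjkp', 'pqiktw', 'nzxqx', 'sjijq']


Compare strings character by character (the first differing letter decides):
  'ejjkp' < 'nzxqx' since 'e' < 'n' at position 1
  'nzxqx' < 'pqiktw' since 'n' < 'p' at position 1
  'pqiktw' < 'sjijq' since 'p' < 's' at position 1
  'sjijq' < 'xzjga' since 's' < 'x' at position 1
Chaining these comparisons gives the alphabetical order.
Final answer: ['ejjkp', 'nzxqx', 'pqiktw', 'sjijq', 'xzjga']


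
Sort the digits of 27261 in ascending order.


The number 27261 has digits: 2, 7, 2, 6, 1
Sorted: 1, 2, 2, 6, 7
Joining the sorted digits gives the result.
Final answer: 12267


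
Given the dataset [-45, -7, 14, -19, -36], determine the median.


First, sort the list: [-45, -36, -19, -7, 14]
The list has 5 elements (odd count).
The middle index is 2 (0-based), and the element there is -19.
Final answer: -19


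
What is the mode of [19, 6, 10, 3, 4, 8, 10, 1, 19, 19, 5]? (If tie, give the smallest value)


Count the frequency of each value:
  1 appears 1 time(s)
  3 appears 1 time(s)
  4 appears 1 time(s)
  5 appears 1 time(s)
  6 appears 1 time(s)
  8 appears 1 time(s)
  10 appears 2 time(s)
  19 appears 3 time(s)
Maximum frequency is 3.
Only 19 reaches that frequency, so it is the mode.
Final answer: 19


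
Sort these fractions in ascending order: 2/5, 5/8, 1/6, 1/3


Convert to decimal for comparison:
  2/5 = 0.4
  5/8 = 0.625
  1/6 = 0.1667
  1/3 = 0.3333
Decimals in increasing order: 0.1667 < 0.3333 < 0.4 < 0.625
Writing each back as its fraction gives the sorted order.
Final answer: 1/6, 1/3, 2/5, 5/8


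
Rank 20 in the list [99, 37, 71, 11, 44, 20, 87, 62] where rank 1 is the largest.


Sort descending: [99, 87, 71, 62, 44, 37, 20, 11]
Find 20 in the sorted list.
20 is at position 7.
Final answer: 7


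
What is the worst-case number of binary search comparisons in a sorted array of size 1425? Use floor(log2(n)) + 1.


Binary search halves the search space each step.
Maximum comparisons = floor(log2(1425)) + 1
log2(1425) = 10.4767
floor(log2(1425)) = 10, so 10 + 1 = 11
Final answer: 11


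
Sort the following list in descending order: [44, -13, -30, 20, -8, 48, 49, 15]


Original list: [44, -13, -30, 20, -8, 48, 49, 15]
Repeatedly take the largest remaining element:
  Remaining [44, -13, -30, 20, -8, 48, 49, 15] -> largest is 49
  Remaining [44, -13, -30, 20, -8, 48, 15] -> largest is 48
  Remaining [44, -13, -30, 20, -8, 15] -> largest is 44
  Remaining [-13, -30, 20, -8, 15] -> largest is 20
  Remaining [-13, -30, -8, 15] -> largest is 15
  Remaining [-13, -30, -8] -> largest is -8
  Remaining [-13, -30] -> largest is -13
  Remaining [-30] -> largest is -30
Collecting the picks in order gives the descending list.
Final answer: [49, 48, 44, 20, 15, -8, -13, -30]


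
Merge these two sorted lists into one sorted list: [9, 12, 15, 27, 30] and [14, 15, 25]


List A: [9, 12, 15, 27, 30]
List B: [14, 15, 25]
Repeatedly compare the front elements and take the smaller:
  9 vs 14 -> take 9
  12 vs 14 -> take 12
  15 vs 14 -> take 14
  15 vs 15 -> take 15
  27 vs 15 -> take 15
  27 vs 25 -> take 25
  B is exhausted; append the rest of A: [27, 30]
Final answer: [9, 12, 14, 15, 15, 25, 27, 30]


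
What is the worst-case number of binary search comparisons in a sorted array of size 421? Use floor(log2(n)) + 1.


Binary search halves the search space each step.
Maximum comparisons = floor(log2(421)) + 1
log2(421) = 8.7177
floor(log2(421)) = 8, so 8 + 1 = 9
Final answer: 9


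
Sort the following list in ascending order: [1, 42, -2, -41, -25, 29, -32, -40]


Original list: [1, 42, -2, -41, -25, 29, -32, -40]
Repeatedly take the smallest remaining element:
  Remaining [1, 42, -2, -41, -25, 29, -32, -40] -> smallest is -41
  Remaining [1, 42, -2, -25, 29, -32, -40] -> smallest is -40
  Remaining [1, 42, -2, -25, 29, -32] -> smallest is -32
  Remaining [1, 42, -2, -25, 29] -> smallest is -25
  Remaining [1, 42, -2, 29] -> smallest is -2
  Remaining [1, 42, 29] -> smallest is 1
  Remaining [42, 29] -> smallest is 29
  Remaining [42] -> smallest is 42
Collecting the picks in order gives the sorted list.
Final answer: [-41, -40, -32, -25, -2, 1, 29, 42]


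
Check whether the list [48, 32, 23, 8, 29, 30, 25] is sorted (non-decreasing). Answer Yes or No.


Check consecutive pairs:
  48 <= 32? False
  32 <= 23? False
  23 <= 8? False
  8 <= 29? True
  29 <= 30? True
  30 <= 25? False
4 consecutive pair(s) are out of order, so the list is not sorted.
Final answer: No


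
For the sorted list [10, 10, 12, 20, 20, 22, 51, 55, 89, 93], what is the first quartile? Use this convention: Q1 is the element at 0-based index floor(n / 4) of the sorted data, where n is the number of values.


The list has n = 10 elements.
Q1 index = floor(10 / 4) = floor(2.5) = 2
Counting from index 0 in the sorted data, the element at index 2 is 12.
Final answer: 12


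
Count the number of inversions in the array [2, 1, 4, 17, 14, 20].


For each element, count the later elements that are smaller than it:
  2 (index 0): smaller elements after it = [1] -> 1
  1 (index 1): smaller elements after it = [] -> 0
  4 (index 2): smaller elements after it = [] -> 0
  17 (index 3): smaller elements after it = [14] -> 1
  14 (index 4): smaller elements after it = [] -> 0
Total inversions = 1 + 0 + 0 + 1 + 0 = 2
Final answer: 2


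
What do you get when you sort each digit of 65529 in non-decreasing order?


The number 65529 has digits: 6, 5, 5, 2, 9
Sorted: 2, 5, 5, 6, 9
Joining the sorted digits gives the result.
Final answer: 25569


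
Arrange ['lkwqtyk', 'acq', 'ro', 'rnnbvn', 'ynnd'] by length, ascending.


Compute lengths:
  'lkwqtyk' has length 7
  'acq' has length 3
  'ro' has length 2
  'rnnbvn' has length 6
  'ynnd' has length 4
Lengths in increasing order: 2 < 3 < 4 < 6 < 7
Listing the words in that order gives the answer.
Final answer: ['ro', 'acq', 'ynnd', 'rnnbvn', 'lkwqtyk']


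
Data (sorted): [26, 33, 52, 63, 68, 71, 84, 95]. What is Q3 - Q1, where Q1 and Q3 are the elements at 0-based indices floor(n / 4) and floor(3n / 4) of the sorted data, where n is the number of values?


The data has n = 8 elements.
Q1 index = floor(8 / 4) = floor(2) = 2; Q3 index = floor(3 * 8 / 4) = floor(6) = 6
Q1 = element at index 2 = 52
Q3 = element at index 6 = 84
IQR = 84 - 52 = 32
Final answer: 32


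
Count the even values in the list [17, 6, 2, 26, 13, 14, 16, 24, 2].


Check each element:
  17 is odd
  6 is even
  2 is even
  26 is even
  13 is odd
  14 is even
  16 is even
  24 is even
  2 is even
Evens: [6, 2, 26, 14, 16, 24, 2]
Count of evens = 7
Final answer: 7


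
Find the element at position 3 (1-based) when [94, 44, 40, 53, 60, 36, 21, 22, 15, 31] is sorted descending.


Sort descending: [94, 60, 53, 44, 40, 36, 31, 22, 21, 15]
The 3rd element (1-indexed) is at index 2.
Value = 53
Final answer: 53


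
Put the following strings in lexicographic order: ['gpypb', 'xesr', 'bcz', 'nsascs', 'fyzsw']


Compare strings character by character (the first differing letter decides):
  'bcz' < 'fyzsw' since 'b' < 'f' at position 1
  'fyzsw' < 'gpypb' since 'f' < 'g' at position 1
  'gpypb' < 'nsascs' since 'g' < 'n' at position 1
  'nsascs' < 'xesr' since 'n' < 'x' at position 1
Chaining these comparisons gives the alphabetical order.
Final answer: ['bcz', 'fyzsw', 'gpypb', 'nsascs', 'xesr']


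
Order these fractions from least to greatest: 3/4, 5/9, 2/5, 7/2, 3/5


Convert to decimal for comparison:
  3/4 = 0.75
  5/9 = 0.5556
  2/5 = 0.4
  7/2 = 3.5
  3/5 = 0.6
Decimals in increasing order: 0.4 < 0.5556 < 0.6 < 0.75 < 3.5
Writing each back as its fraction gives the sorted order.
Final answer: 2/5, 5/9, 3/5, 3/4, 7/2


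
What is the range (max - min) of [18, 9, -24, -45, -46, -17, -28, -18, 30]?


Maximum value: 30
Minimum value: -46
Range = 30 - (-46) = 76
Final answer: 76


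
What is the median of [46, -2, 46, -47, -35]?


First, sort the list: [-47, -35, -2, 46, 46]
The list has 5 elements (odd count).
The middle index is 2 (0-based), and the element there is -2.
Final answer: -2


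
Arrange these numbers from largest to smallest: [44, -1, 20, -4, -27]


Original list: [44, -1, 20, -4, -27]
Repeatedly take the largest remaining element:
  Remaining [44, -1, 20, -4, -27] -> largest is 44
  Remaining [-1, 20, -4, -27] -> largest is 20
  Remaining [-1, -4, -27] -> largest is -1
  Remaining [-4, -27] -> largest is -4
  Remaining [-27] -> largest is -27
Collecting the picks in order gives the descending list.
Final answer: [44, 20, -1, -4, -27]


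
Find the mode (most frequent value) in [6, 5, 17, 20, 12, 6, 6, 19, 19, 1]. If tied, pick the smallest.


Count the frequency of each value:
  1 appears 1 time(s)
  5 appears 1 time(s)
  6 appears 3 time(s)
  12 appears 1 time(s)
  17 appears 1 time(s)
  19 appears 2 time(s)
  20 appears 1 time(s)
Maximum frequency is 3.
Only 6 reaches that frequency, so it is the mode.
Final answer: 6


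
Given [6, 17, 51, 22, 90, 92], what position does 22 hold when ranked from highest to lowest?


Sort descending: [92, 90, 51, 22, 17, 6]
Find 22 in the sorted list.
22 is at position 4.
Final answer: 4


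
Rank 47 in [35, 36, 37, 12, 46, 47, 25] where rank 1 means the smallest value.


Sort ascending: [12, 25, 35, 36, 37, 46, 47]
Find 47 in the sorted list.
47 is at position 7 (1-indexed).
Final answer: 7


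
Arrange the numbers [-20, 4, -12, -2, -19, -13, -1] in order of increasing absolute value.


Compute absolute values:
  |-20| = 20
  |4| = 4
  |-12| = 12
  |-2| = 2
  |-19| = 19
  |-13| = 13
  |-1| = 1
Absolute values in increasing order: 1 < 2 < 4 < 12 < 13 < 19 < 20
Listing the original numbers in that order gives the answer.
Final answer: [-1, -2, 4, -12, -13, -19, -20]


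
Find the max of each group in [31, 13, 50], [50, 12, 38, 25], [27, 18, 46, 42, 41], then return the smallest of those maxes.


Find max of each group:
  Group 1: [31, 13, 50] -> max = 50
  Group 2: [50, 12, 38, 25] -> max = 50
  Group 3: [27, 18, 46, 42, 41] -> max = 46
Maxes: [50, 50, 46]
Minimum of maxes = 46
Final answer: 46


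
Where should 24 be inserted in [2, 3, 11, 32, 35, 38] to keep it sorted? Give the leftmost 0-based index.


List is sorted: [2, 3, 11, 32, 35, 38]
We need the leftmost position where 24 can be inserted, i.e. the first index whose element is >= 24 (or the end of the list if none is).
Binary search with low=0, high=6 (0-based indices):
  low=0, high=6, mid=3: a[3]=32 >= 24, so high = 3
  low=0, high=3, mid=1: a[1]=3 < 24, so low = 2
  low=2, high=3, mid=2: a[2]=11 < 24, so low = 3
Now low = high = 3, so the insertion index is 3.
Final answer: 3


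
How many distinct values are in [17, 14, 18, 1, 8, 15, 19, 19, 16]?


List all unique values:
Distinct values: [1, 8, 14, 15, 16, 17, 18, 19]
Count = 8
Final answer: 8


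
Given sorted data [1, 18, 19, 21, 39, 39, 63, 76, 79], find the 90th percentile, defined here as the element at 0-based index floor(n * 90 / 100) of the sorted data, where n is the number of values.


The dataset has n = 9 elements.
Index = floor(9 * 90 / 100) = floor(810 / 100) = floor(8.1) = 8
Counting from index 0 in the sorted data, the element at index 8 is 79.
Final answer: 79


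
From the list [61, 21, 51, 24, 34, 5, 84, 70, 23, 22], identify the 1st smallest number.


Sort ascending: [5, 21, 22, 23, 24, 34, 51, 61, 70, 84]
The 1st element (1-indexed) is at index 0.
Value = 5
Final answer: 5


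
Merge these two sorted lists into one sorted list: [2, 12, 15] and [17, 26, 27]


List A: [2, 12, 15]
List B: [17, 26, 27]
Repeatedly compare the front elements and take the smaller:
  2 vs 17 -> take 2
  12 vs 17 -> take 12
  15 vs 17 -> take 15
  A is exhausted; append the rest of B: [17, 26, 27]
Final answer: [2, 12, 15, 17, 26, 27]


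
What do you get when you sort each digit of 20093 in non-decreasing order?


The number 20093 has digits: 2, 0, 0, 9, 3
Sorted: 0, 0, 2, 3, 9
Joining the sorted digits gives the result.
Final answer: 00239


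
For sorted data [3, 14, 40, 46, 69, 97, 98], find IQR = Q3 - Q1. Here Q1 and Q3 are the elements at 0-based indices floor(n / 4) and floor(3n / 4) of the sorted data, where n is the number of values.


The data has n = 7 elements.
Q1 index = floor(7 / 4) = floor(1.75) = 1; Q3 index = floor(3 * 7 / 4) = floor(5.25) = 5
Q1 = element at index 1 = 14
Q3 = element at index 5 = 97
IQR = 97 - 14 = 83
Final answer: 83


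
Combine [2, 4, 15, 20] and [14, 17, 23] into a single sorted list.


List A: [2, 4, 15, 20]
List B: [14, 17, 23]
Repeatedly compare the front elements and take the smaller:
  2 vs 14 -> take 2
  4 vs 14 -> take 4
  15 vs 14 -> take 14
  15 vs 17 -> take 15
  20 vs 17 -> take 17
  20 vs 23 -> take 20
  A is exhausted; append the rest of B: [23]
Final answer: [2, 4, 14, 15, 17, 20, 23]


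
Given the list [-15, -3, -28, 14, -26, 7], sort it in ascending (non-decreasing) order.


Original list: [-15, -3, -28, 14, -26, 7]
Repeatedly take the smallest remaining element:
  Remaining [-15, -3, -28, 14, -26, 7] -> smallest is -28
  Remaining [-15, -3, 14, -26, 7] -> smallest is -26
  Remaining [-15, -3, 14, 7] -> smallest is -15
  Remaining [-3, 14, 7] -> smallest is -3
  Remaining [14, 7] -> smallest is 7
  Remaining [14] -> smallest is 14
Collecting the picks in order gives the sorted list.
Final answer: [-28, -26, -15, -3, 7, 14]


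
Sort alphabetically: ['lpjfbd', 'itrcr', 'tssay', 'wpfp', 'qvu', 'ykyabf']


Compare strings character by character (the first differing letter decides):
  'itrcr' < 'lpjfbd' since 'i' < 'l' at position 1
  'lpjfbd' < 'qvu' since 'l' < 'q' at position 1
  'qvu' < 'tssay' since 'q' < 't' at position 1
  'tssay' < 'wpfp' since 't' < 'w' at position 1
  'wpfp' < 'ykyabf' since 'w' < 'y' at position 1
Chaining these comparisons gives the alphabetical order.
Final answer: ['itrcr', 'lpjfbd', 'qvu', 'tssay', 'wpfp', 'ykyabf']


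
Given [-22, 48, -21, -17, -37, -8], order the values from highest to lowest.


Original list: [-22, 48, -21, -17, -37, -8]
Repeatedly take the largest remaining element:
  Remaining [-22, 48, -21, -17, -37, -8] -> largest is 48
  Remaining [-22, -21, -17, -37, -8] -> largest is -8
  Remaining [-22, -21, -17, -37] -> largest is -17
  Remaining [-22, -21, -37] -> largest is -21
  Remaining [-22, -37] -> largest is -22
  Remaining [-37] -> largest is -37
Collecting the picks in order gives the descending list.
Final answer: [48, -8, -17, -21, -22, -37]


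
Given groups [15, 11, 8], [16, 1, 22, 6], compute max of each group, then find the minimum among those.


Find max of each group:
  Group 1: [15, 11, 8] -> max = 15
  Group 2: [16, 1, 22, 6] -> max = 22
Maxes: [15, 22]
Minimum of maxes = 15
Final answer: 15


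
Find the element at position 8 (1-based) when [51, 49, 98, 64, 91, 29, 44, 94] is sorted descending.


Sort descending: [98, 94, 91, 64, 51, 49, 44, 29]
The 8th element (1-indexed) is at index 7.
Value = 29
Final answer: 29


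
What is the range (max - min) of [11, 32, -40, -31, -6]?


Maximum value: 32
Minimum value: -40
Range = 32 - (-40) = 72
Final answer: 72


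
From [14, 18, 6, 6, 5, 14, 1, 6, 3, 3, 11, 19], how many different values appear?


List all unique values:
Distinct values: [1, 3, 5, 6, 11, 14, 18, 19]
Count = 8
Final answer: 8


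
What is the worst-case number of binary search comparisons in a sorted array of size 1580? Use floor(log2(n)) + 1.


Binary search halves the search space each step.
Maximum comparisons = floor(log2(1580)) + 1
log2(1580) = 10.6257
floor(log2(1580)) = 10, so 10 + 1 = 11
Final answer: 11


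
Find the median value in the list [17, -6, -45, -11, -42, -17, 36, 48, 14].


First, sort the list: [-45, -42, -17, -11, -6, 14, 17, 36, 48]
The list has 9 elements (odd count).
The middle index is 4 (0-based), and the element there is -6.
Final answer: -6


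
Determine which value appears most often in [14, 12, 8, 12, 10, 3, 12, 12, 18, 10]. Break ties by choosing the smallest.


Count the frequency of each value:
  3 appears 1 time(s)
  8 appears 1 time(s)
  10 appears 2 time(s)
  12 appears 4 time(s)
  14 appears 1 time(s)
  18 appears 1 time(s)
Maximum frequency is 4.
Only 12 reaches that frequency, so it is the mode.
Final answer: 12


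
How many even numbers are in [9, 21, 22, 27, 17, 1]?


Check each element:
  9 is odd
  21 is odd
  22 is even
  27 is odd
  17 is odd
  1 is odd
Evens: [22]
Count of evens = 1
Final answer: 1


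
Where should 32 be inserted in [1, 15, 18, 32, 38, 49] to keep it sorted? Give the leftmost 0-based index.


List is sorted: [1, 15, 18, 32, 38, 49]
We need the leftmost position where 32 can be inserted, i.e. the first index whose element is >= 32 (or the end of the list if none is).
Binary search with low=0, high=6 (0-based indices):
  low=0, high=6, mid=3: a[3]=32 >= 32, so high = 3
  low=0, high=3, mid=1: a[1]=15 < 32, so low = 2
  low=2, high=3, mid=2: a[2]=18 < 32, so low = 3
Now low = high = 3, so the insertion index is 3.
Final answer: 3


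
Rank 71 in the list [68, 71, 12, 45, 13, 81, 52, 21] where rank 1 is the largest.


Sort descending: [81, 71, 68, 52, 45, 21, 13, 12]
Find 71 in the sorted list.
71 is at position 2.
Final answer: 2


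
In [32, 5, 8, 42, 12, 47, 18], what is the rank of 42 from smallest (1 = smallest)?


Sort ascending: [5, 8, 12, 18, 32, 42, 47]
Find 42 in the sorted list.
42 is at position 6 (1-indexed).
Final answer: 6


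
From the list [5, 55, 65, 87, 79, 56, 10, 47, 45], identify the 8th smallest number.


Sort ascending: [5, 10, 45, 47, 55, 56, 65, 79, 87]
The 8th element (1-indexed) is at index 7.
Value = 79
Final answer: 79


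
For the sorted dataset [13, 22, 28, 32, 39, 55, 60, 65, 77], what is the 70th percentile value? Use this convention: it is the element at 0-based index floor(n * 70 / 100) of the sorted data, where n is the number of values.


The dataset has n = 9 elements.
Index = floor(9 * 70 / 100) = floor(630 / 100) = floor(6.3) = 6
Counting from index 0 in the sorted data, the element at index 6 is 60.
Final answer: 60


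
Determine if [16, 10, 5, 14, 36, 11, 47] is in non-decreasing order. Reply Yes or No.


Check consecutive pairs:
  16 <= 10? False
  10 <= 5? False
  5 <= 14? True
  14 <= 36? True
  36 <= 11? False
  11 <= 47? True
3 consecutive pair(s) are out of order, so the list is not sorted.
Final answer: No


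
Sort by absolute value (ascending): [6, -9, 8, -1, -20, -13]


Compute absolute values:
  |6| = 6
  |-9| = 9
  |8| = 8
  |-1| = 1
  |-20| = 20
  |-13| = 13
Absolute values in increasing order: 1 < 6 < 8 < 9 < 13 < 20
Listing the original numbers in that order gives the answer.
Final answer: [-1, 6, 8, -9, -13, -20]


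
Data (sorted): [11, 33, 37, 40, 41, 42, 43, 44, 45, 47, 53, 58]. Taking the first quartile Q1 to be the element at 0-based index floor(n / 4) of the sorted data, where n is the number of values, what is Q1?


The list has n = 12 elements.
Q1 index = floor(12 / 4) = floor(3) = 3
Counting from index 0 in the sorted data, the element at index 3 is 40.
Final answer: 40


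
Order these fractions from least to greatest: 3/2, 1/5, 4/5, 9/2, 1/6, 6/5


Convert to decimal for comparison:
  3/2 = 1.5
  1/5 = 0.2
  4/5 = 0.8
  9/2 = 4.5
  1/6 = 0.1667
  6/5 = 1.2
Decimals in increasing order: 0.1667 < 0.2 < 0.8 < 1.2 < 1.5 < 4.5
Writing each back as its fraction gives the sorted order.
Final answer: 1/6, 1/5, 4/5, 6/5, 3/2, 9/2


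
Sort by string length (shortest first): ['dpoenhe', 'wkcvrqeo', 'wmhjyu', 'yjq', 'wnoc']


Compute lengths:
  'dpoenhe' has length 7
  'wkcvrqeo' has length 8
  'wmhjyu' has length 6
  'yjq' has length 3
  'wnoc' has length 4
Lengths in increasing order: 3 < 4 < 6 < 7 < 8
Listing the words in that order gives the answer.
Final answer: ['yjq', 'wnoc', 'wmhjyu', 'dpoenhe', 'wkcvrqeo']


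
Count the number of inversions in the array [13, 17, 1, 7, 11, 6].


For each element, count the later elements that are smaller than it:
  13 (index 0): smaller elements after it = [1, 7, 11, 6] -> 4
  17 (index 1): smaller elements after it = [1, 7, 11, 6] -> 4
  1 (index 2): smaller elements after it = [] -> 0
  7 (index 3): smaller elements after it = [6] -> 1
  11 (index 4): smaller elements after it = [6] -> 1
Total inversions = 4 + 4 + 0 + 1 + 1 = 10
Final answer: 10


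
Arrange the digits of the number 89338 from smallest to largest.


The number 89338 has digits: 8, 9, 3, 3, 8
Sorted: 3, 3, 8, 8, 9
Joining the sorted digits gives the result.
Final answer: 33889


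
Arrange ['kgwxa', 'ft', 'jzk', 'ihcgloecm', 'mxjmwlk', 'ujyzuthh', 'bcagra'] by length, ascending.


Compute lengths:
  'kgwxa' has length 5
  'ft' has length 2
  'jzk' has length 3
  'ihcgloecm' has length 9
  'mxjmwlk' has length 7
  'ujyzuthh' has length 8
  'bcagra' has length 6
Lengths in increasing order: 2 < 3 < 5 < 6 < 7 < 8 < 9
Listing the words in that order gives the answer.
Final answer: ['ft', 'jzk', 'kgwxa', 'bcagra', 'mxjmwlk', 'ujyzuthh', 'ihcgloecm']


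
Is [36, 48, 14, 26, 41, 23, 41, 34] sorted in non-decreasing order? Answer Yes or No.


Check consecutive pairs:
  36 <= 48? True
  48 <= 14? False
  14 <= 26? True
  26 <= 41? True
  41 <= 23? False
  23 <= 41? True
  41 <= 34? False
3 consecutive pair(s) are out of order, so the list is not sorted.
Final answer: No


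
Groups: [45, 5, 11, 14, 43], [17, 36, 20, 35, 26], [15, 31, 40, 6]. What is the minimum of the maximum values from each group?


Find max of each group:
  Group 1: [45, 5, 11, 14, 43] -> max = 45
  Group 2: [17, 36, 20, 35, 26] -> max = 36
  Group 3: [15, 31, 40, 6] -> max = 40
Maxes: [45, 36, 40]
Minimum of maxes = 36
Final answer: 36


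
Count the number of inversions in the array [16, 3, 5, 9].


For each element, count the later elements that are smaller than it:
  16 (index 0): smaller elements after it = [3, 5, 9] -> 3
  3 (index 1): smaller elements after it = [] -> 0
  5 (index 2): smaller elements after it = [] -> 0
Total inversions = 3 + 0 + 0 = 3
Final answer: 3


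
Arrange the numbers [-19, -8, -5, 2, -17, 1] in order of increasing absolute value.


Compute absolute values:
  |-19| = 19
  |-8| = 8
  |-5| = 5
  |2| = 2
  |-17| = 17
  |1| = 1
Absolute values in increasing order: 1 < 2 < 5 < 8 < 17 < 19
Listing the original numbers in that order gives the answer.
Final answer: [1, 2, -5, -8, -17, -19]


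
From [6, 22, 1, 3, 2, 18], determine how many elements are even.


Check each element:
  6 is even
  22 is even
  1 is odd
  3 is odd
  2 is even
  18 is even
Evens: [6, 22, 2, 18]
Count of evens = 4
Final answer: 4


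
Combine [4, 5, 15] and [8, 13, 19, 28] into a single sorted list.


List A: [4, 5, 15]
List B: [8, 13, 19, 28]
Repeatedly compare the front elements and take the smaller:
  4 vs 8 -> take 4
  5 vs 8 -> take 5
  15 vs 8 -> take 8
  15 vs 13 -> take 13
  15 vs 19 -> take 15
  A is exhausted; append the rest of B: [19, 28]
Final answer: [4, 5, 8, 13, 15, 19, 28]


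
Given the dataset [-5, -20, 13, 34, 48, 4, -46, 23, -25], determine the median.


First, sort the list: [-46, -25, -20, -5, 4, 13, 23, 34, 48]
The list has 9 elements (odd count).
The middle index is 4 (0-based), and the element there is 4.
Final answer: 4


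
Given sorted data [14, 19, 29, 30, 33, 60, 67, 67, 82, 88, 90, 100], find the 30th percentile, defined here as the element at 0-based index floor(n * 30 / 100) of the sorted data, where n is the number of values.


The dataset has n = 12 elements.
Index = floor(12 * 30 / 100) = floor(360 / 100) = floor(3.6) = 3
Counting from index 0 in the sorted data, the element at index 3 is 30.
Final answer: 30


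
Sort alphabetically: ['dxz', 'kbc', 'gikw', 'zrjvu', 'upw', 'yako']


Compare strings character by character (the first differing letter decides):
  'dxz' < 'gikw' since 'd' < 'g' at position 1
  'gikw' < 'kbc' since 'g' < 'k' at position 1
  'kbc' < 'upw' since 'k' < 'u' at position 1
  'upw' < 'yako' since 'u' < 'y' at position 1
  'yako' < 'zrjvu' since 'y' < 'z' at position 1
Chaining these comparisons gives the alphabetical order.
Final answer: ['dxz', 'gikw', 'kbc', 'upw', 'yako', 'zrjvu']


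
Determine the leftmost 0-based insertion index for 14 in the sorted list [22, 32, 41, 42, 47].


List is sorted: [22, 32, 41, 42, 47]
We need the leftmost position where 14 can be inserted, i.e. the first index whose element is >= 14 (or the end of the list if none is).
Binary search with low=0, high=5 (0-based indices):
  low=0, high=5, mid=2: a[2]=41 >= 14, so high = 2
  low=0, high=2, mid=1: a[1]=32 >= 14, so high = 1
  low=0, high=1, mid=0: a[0]=22 >= 14, so high = 0
Now low = high = 0, so the insertion index is 0.
Final answer: 0


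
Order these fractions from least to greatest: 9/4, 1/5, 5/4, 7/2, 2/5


Convert to decimal for comparison:
  9/4 = 2.25
  1/5 = 0.2
  5/4 = 1.25
  7/2 = 3.5
  2/5 = 0.4
Decimals in increasing order: 0.2 < 0.4 < 1.25 < 2.25 < 3.5
Writing each back as its fraction gives the sorted order.
Final answer: 1/5, 2/5, 5/4, 9/4, 7/2


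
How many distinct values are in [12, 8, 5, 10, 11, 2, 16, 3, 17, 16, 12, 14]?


List all unique values:
Distinct values: [2, 3, 5, 8, 10, 11, 12, 14, 16, 17]
Count = 10
Final answer: 10


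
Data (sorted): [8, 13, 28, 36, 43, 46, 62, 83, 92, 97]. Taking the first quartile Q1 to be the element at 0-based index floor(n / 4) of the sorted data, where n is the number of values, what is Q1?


The list has n = 10 elements.
Q1 index = floor(10 / 4) = floor(2.5) = 2
Counting from index 0 in the sorted data, the element at index 2 is 28.
Final answer: 28


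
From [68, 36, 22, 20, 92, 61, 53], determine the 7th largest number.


Sort descending: [92, 68, 61, 53, 36, 22, 20]
The 7th element (1-indexed) is at index 6.
Value = 20
Final answer: 20


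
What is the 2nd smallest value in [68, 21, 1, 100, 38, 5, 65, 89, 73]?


Sort ascending: [1, 5, 21, 38, 65, 68, 73, 89, 100]
The 2nd element (1-indexed) is at index 1.
Value = 5
Final answer: 5


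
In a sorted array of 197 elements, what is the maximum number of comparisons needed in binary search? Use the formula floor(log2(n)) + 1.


Binary search halves the search space each step.
Maximum comparisons = floor(log2(197)) + 1
log2(197) = 7.6221
floor(log2(197)) = 7, so 7 + 1 = 8
Final answer: 8


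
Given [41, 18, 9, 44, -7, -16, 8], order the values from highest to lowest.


Original list: [41, 18, 9, 44, -7, -16, 8]
Repeatedly take the largest remaining element:
  Remaining [41, 18, 9, 44, -7, -16, 8] -> largest is 44
  Remaining [41, 18, 9, -7, -16, 8] -> largest is 41
  Remaining [18, 9, -7, -16, 8] -> largest is 18
  Remaining [9, -7, -16, 8] -> largest is 9
  Remaining [-7, -16, 8] -> largest is 8
  Remaining [-7, -16] -> largest is -7
  Remaining [-16] -> largest is -16
Collecting the picks in order gives the descending list.
Final answer: [44, 41, 18, 9, 8, -7, -16]


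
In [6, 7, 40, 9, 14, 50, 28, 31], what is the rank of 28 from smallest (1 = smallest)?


Sort ascending: [6, 7, 9, 14, 28, 31, 40, 50]
Find 28 in the sorted list.
28 is at position 5 (1-indexed).
Final answer: 5


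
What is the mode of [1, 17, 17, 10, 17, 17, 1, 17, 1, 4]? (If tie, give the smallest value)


Count the frequency of each value:
  1 appears 3 time(s)
  4 appears 1 time(s)
  10 appears 1 time(s)
  17 appears 5 time(s)
Maximum frequency is 5.
Only 17 reaches that frequency, so it is the mode.
Final answer: 17


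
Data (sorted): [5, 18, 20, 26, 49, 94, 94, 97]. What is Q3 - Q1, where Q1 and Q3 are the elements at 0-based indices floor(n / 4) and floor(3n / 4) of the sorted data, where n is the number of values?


The data has n = 8 elements.
Q1 index = floor(8 / 4) = floor(2) = 2; Q3 index = floor(3 * 8 / 4) = floor(6) = 6
Q1 = element at index 2 = 20
Q3 = element at index 6 = 94
IQR = 94 - 20 = 74
Final answer: 74


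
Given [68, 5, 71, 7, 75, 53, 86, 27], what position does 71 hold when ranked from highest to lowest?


Sort descending: [86, 75, 71, 68, 53, 27, 7, 5]
Find 71 in the sorted list.
71 is at position 3.
Final answer: 3


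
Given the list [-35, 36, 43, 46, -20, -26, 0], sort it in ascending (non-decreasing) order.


Original list: [-35, 36, 43, 46, -20, -26, 0]
Repeatedly take the smallest remaining element:
  Remaining [-35, 36, 43, 46, -20, -26, 0] -> smallest is -35
  Remaining [36, 43, 46, -20, -26, 0] -> smallest is -26
  Remaining [36, 43, 46, -20, 0] -> smallest is -20
  Remaining [36, 43, 46, 0] -> smallest is 0
  Remaining [36, 43, 46] -> smallest is 36
  Remaining [43, 46] -> smallest is 43
  Remaining [46] -> smallest is 46
Collecting the picks in order gives the sorted list.
Final answer: [-35, -26, -20, 0, 36, 43, 46]


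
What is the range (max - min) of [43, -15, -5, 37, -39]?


Maximum value: 43
Minimum value: -39
Range = 43 - (-39) = 82
Final answer: 82


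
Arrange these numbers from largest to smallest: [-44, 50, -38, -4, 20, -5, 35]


Original list: [-44, 50, -38, -4, 20, -5, 35]
Repeatedly take the largest remaining element:
  Remaining [-44, 50, -38, -4, 20, -5, 35] -> largest is 50
  Remaining [-44, -38, -4, 20, -5, 35] -> largest is 35
  Remaining [-44, -38, -4, 20, -5] -> largest is 20
  Remaining [-44, -38, -4, -5] -> largest is -4
  Remaining [-44, -38, -5] -> largest is -5
  Remaining [-44, -38] -> largest is -38
  Remaining [-44] -> largest is -44
Collecting the picks in order gives the descending list.
Final answer: [50, 35, 20, -4, -5, -38, -44]
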